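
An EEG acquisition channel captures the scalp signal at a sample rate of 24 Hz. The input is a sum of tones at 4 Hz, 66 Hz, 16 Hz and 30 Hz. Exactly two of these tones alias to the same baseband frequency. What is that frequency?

fs/2 = 12 Hz.
4 Hz ≤ fs/2 = 12 Hz, passes unchanged.
66 Hz mod fs = 18 Hz.
18 Hz > fs/2 = 12 Hz, folds to fs − 18 Hz = 6 Hz.
16 Hz > fs/2 = 12 Hz, folds to fs − 16 Hz = 8 Hz.
30 Hz mod fs = 6 Hz.
6 Hz ≤ fs/2 = 12 Hz, appears at 6 Hz.
30 Hz and 66 Hz both map to 6 Hz.

6 Hz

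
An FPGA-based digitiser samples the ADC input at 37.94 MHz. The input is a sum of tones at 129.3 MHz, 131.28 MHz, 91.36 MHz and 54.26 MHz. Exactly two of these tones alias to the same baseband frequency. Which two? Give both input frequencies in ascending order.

91.36 MHz, 129.3 MHz

fs/2 = 18.97 MHz.
129.3 MHz mod fs = 15.48 MHz.
15.48 MHz ≤ fs/2 = 18.97 MHz, appears at 15.48 MHz.
131.28 MHz mod fs = 17.46 MHz.
17.46 MHz ≤ fs/2 = 18.97 MHz, appears at 17.46 MHz.
91.36 MHz mod fs = 15.48 MHz.
15.48 MHz ≤ fs/2 = 18.97 MHz, appears at 15.48 MHz.
54.26 MHz mod fs = 16.32 MHz.
16.32 MHz ≤ fs/2 = 18.97 MHz, appears at 16.32 MHz.
91.36 MHz and 129.3 MHz both map to 15.48 MHz.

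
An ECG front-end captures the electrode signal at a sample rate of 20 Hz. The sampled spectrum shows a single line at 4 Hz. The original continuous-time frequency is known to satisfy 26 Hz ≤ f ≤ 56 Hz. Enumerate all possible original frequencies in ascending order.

36 Hz, 44 Hz, 56 Hz

Frequencies that alias to 4 Hz are k·fs ± 4 Hz for integer k ≥ 0.
k=0: 4 Hz.
k=1: 16 Hz, 24 Hz.
k=2: 36 Hz, 44 Hz.
k=3: 56 Hz, 64 Hz.
k=4: 76 Hz, 84 Hz.
Within [26 Hz, 56 Hz]: 36 Hz, 44 Hz, 56 Hz.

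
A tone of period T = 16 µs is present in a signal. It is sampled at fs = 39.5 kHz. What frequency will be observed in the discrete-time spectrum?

16.5 kHz

T = 16 µs → f = 1/T = 62.5 kHz.
62.5 kHz mod fs = 23 kHz.
23 kHz > fs/2 = 19.75 kHz, folds to fs − 23 kHz = 16.5 kHz.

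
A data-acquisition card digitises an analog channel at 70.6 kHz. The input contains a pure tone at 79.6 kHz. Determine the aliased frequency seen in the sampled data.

9 kHz

79.6 kHz mod fs = 9 kHz.
9 kHz ≤ fs/2 = 35.3 kHz, appears at 9 kHz.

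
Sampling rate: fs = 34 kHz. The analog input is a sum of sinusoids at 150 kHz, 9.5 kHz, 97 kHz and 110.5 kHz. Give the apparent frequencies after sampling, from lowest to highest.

5 kHz, 8.5 kHz, 9.5 kHz, 14 kHz

fs/2 = 17 kHz.
150 kHz mod fs = 14 kHz.
14 kHz ≤ fs/2 = 17 kHz, appears at 14 kHz.
9.5 kHz ≤ fs/2 = 17 kHz, passes unchanged.
97 kHz mod fs = 29 kHz.
29 kHz > fs/2 = 17 kHz, folds to fs − 29 kHz = 5 kHz.
110.5 kHz mod fs = 8.5 kHz.
8.5 kHz ≤ fs/2 = 17 kHz, appears at 8.5 kHz.
Distinct values: {5 kHz, 8.5 kHz, 9.5 kHz, 14 kHz}.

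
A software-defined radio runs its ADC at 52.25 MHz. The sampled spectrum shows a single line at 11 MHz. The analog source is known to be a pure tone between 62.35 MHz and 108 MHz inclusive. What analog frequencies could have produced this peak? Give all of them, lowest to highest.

63.25 MHz, 93.5 MHz

Frequencies that alias to 11 MHz are k·fs ± 11 MHz for integer k ≥ 0.
k=0: 11 MHz.
k=1: 41.25 MHz, 63.25 MHz.
k=2: 93.5 MHz, 115.5 MHz.
k=3: 145.75 MHz, 167.75 MHz.
Within [62.35 MHz, 108 MHz]: 63.25 MHz, 93.5 MHz.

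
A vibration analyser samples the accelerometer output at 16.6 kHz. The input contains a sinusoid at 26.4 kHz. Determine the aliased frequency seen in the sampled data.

26.4 kHz mod fs = 9.8 kHz.
9.8 kHz > fs/2 = 8.3 kHz, folds to fs − 9.8 kHz = 6.8 kHz.

6.8 kHz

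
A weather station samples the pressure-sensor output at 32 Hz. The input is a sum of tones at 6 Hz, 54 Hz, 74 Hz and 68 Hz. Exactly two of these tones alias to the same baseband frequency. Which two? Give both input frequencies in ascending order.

fs/2 = 16 Hz.
6 Hz ≤ fs/2 = 16 Hz, passes unchanged.
54 Hz mod fs = 22 Hz.
22 Hz > fs/2 = 16 Hz, folds to fs − 22 Hz = 10 Hz.
74 Hz mod fs = 10 Hz.
10 Hz ≤ fs/2 = 16 Hz, appears at 10 Hz.
68 Hz mod fs = 4 Hz.
4 Hz ≤ fs/2 = 16 Hz, appears at 4 Hz.
54 Hz and 74 Hz both map to 10 Hz.

54 Hz, 74 Hz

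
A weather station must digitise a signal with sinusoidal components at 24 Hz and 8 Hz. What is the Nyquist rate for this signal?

48 Hz

Highest-frequency component: 24 Hz.
Nyquist rate = 2 × 24 Hz = 48 Hz.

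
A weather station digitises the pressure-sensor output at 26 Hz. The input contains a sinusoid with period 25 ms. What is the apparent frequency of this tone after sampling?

12 Hz

T = 25 ms → f = 1/T = 40 Hz.
40 Hz mod fs = 14 Hz.
14 Hz > fs/2 = 13 Hz, folds to fs − 14 Hz = 12 Hz.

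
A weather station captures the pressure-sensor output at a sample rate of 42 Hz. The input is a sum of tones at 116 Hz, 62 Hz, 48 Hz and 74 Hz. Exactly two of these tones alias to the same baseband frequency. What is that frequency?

fs/2 = 21 Hz.
116 Hz mod fs = 32 Hz.
32 Hz > fs/2 = 21 Hz, folds to fs − 32 Hz = 10 Hz.
62 Hz mod fs = 20 Hz.
20 Hz ≤ fs/2 = 21 Hz, appears at 20 Hz.
48 Hz mod fs = 6 Hz.
6 Hz ≤ fs/2 = 21 Hz, appears at 6 Hz.
74 Hz mod fs = 32 Hz.
32 Hz > fs/2 = 21 Hz, folds to fs − 32 Hz = 10 Hz.
74 Hz and 116 Hz both map to 10 Hz.

10 Hz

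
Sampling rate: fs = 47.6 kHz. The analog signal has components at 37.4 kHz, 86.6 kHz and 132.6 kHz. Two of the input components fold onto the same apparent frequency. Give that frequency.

fs/2 = 23.8 kHz.
37.4 kHz > fs/2 = 23.8 kHz, folds to fs − 37.4 kHz = 10.2 kHz.
86.6 kHz mod fs = 39 kHz.
39 kHz > fs/2 = 23.8 kHz, folds to fs − 39 kHz = 8.6 kHz.
132.6 kHz mod fs = 37.4 kHz.
37.4 kHz > fs/2 = 23.8 kHz, folds to fs − 37.4 kHz = 10.2 kHz.
37.4 kHz and 132.6 kHz both map to 10.2 kHz.

10.2 kHz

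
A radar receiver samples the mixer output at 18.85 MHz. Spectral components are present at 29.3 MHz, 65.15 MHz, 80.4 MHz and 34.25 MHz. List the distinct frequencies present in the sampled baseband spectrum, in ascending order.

fs/2 = 9.425 MHz.
29.3 MHz mod fs = 10.45 MHz.
10.45 MHz > fs/2 = 9.425 MHz, folds to fs − 10.45 MHz = 8.4 MHz.
65.15 MHz mod fs = 8.6 MHz.
8.6 MHz ≤ fs/2 = 9.425 MHz, appears at 8.6 MHz.
80.4 MHz mod fs = 5 MHz.
5 MHz ≤ fs/2 = 9.425 MHz, appears at 5 MHz.
34.25 MHz mod fs = 15.4 MHz.
15.4 MHz > fs/2 = 9.425 MHz, folds to fs − 15.4 MHz = 3.45 MHz.
Distinct values: {3.45 MHz, 5 MHz, 8.4 MHz, 8.6 MHz}.

3.45 MHz, 5 MHz, 8.4 MHz, 8.6 MHz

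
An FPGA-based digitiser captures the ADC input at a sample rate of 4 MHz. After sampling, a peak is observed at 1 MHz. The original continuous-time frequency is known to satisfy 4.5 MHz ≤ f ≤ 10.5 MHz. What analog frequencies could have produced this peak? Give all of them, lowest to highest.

5 MHz, 7 MHz, 9 MHz

Frequencies that alias to 1 MHz are k·fs ± 1 MHz for integer k ≥ 0.
k=0: 1 MHz.
k=1: 3 MHz, 5 MHz.
k=2: 7 MHz, 9 MHz.
k=3: 11 MHz, 13 MHz.
Within [4.5 MHz, 10.5 MHz]: 5 MHz, 7 MHz, 9 MHz.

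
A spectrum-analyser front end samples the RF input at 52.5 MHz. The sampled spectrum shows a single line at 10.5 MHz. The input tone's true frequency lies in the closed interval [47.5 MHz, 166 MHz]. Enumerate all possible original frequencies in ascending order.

Frequencies that alias to 10.5 MHz are k·fs ± 10.5 MHz for integer k ≥ 0.
k=0: 10.5 MHz.
k=1: 42 MHz, 63 MHz.
k=2: 94.5 MHz, 115.5 MHz.
k=3: 147 MHz, 168 MHz.
k=4: 199.5 MHz, 220.5 MHz.
Within [47.5 MHz, 166 MHz]: 63 MHz, 94.5 MHz, 115.5 MHz, 147 MHz.

63 MHz, 94.5 MHz, 115.5 MHz, 147 MHz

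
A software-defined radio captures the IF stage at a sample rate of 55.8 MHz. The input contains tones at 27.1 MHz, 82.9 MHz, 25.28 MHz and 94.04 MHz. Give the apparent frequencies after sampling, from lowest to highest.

17.56 MHz, 25.28 MHz, 27.1 MHz

fs/2 = 27.9 MHz.
27.1 MHz ≤ fs/2 = 27.9 MHz, passes unchanged.
82.9 MHz mod fs = 27.1 MHz.
27.1 MHz ≤ fs/2 = 27.9 MHz, appears at 27.1 MHz.
25.28 MHz ≤ fs/2 = 27.9 MHz, passes unchanged.
94.04 MHz mod fs = 38.24 MHz.
38.24 MHz > fs/2 = 27.9 MHz, folds to fs − 38.24 MHz = 17.56 MHz.
Distinct values: {17.56 MHz, 25.28 MHz, 27.1 MHz}.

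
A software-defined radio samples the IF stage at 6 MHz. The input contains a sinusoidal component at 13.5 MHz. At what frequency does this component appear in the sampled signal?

1.5 MHz

13.5 MHz mod fs = 1.5 MHz.
1.5 MHz ≤ fs/2 = 3 MHz, appears at 1.5 MHz.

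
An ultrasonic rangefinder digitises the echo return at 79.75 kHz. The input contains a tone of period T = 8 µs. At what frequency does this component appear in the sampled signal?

T = 8 µs → f = 1/T = 125 kHz.
125 kHz mod fs = 45.25 kHz.
45.25 kHz > fs/2 = 39.875 kHz, folds to fs − 45.25 kHz = 34.5 kHz.

34.5 kHz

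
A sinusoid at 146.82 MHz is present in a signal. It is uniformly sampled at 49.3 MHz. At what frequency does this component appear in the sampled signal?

1.08 MHz

146.82 MHz mod fs = 48.22 MHz.
48.22 MHz > fs/2 = 24.65 MHz, folds to fs − 48.22 MHz = 1.08 MHz.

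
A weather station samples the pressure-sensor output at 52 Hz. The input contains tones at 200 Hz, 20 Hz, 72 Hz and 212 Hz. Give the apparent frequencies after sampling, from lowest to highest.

4 Hz, 8 Hz, 20 Hz

fs/2 = 26 Hz.
200 Hz mod fs = 44 Hz.
44 Hz > fs/2 = 26 Hz, folds to fs − 44 Hz = 8 Hz.
20 Hz ≤ fs/2 = 26 Hz, passes unchanged.
72 Hz mod fs = 20 Hz.
20 Hz ≤ fs/2 = 26 Hz, appears at 20 Hz.
212 Hz mod fs = 4 Hz.
4 Hz ≤ fs/2 = 26 Hz, appears at 4 Hz.
Distinct values: {4 Hz, 8 Hz, 20 Hz}.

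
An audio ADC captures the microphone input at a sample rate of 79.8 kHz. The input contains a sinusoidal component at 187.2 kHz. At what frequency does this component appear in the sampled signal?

27.6 kHz

187.2 kHz mod fs = 27.6 kHz.
27.6 kHz ≤ fs/2 = 39.9 kHz, appears at 27.6 kHz.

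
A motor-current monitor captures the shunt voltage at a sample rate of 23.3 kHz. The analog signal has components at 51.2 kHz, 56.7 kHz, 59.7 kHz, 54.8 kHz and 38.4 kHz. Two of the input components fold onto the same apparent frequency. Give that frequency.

8.2 kHz

fs/2 = 11.65 kHz.
51.2 kHz mod fs = 4.6 kHz.
4.6 kHz ≤ fs/2 = 11.65 kHz, appears at 4.6 kHz.
56.7 kHz mod fs = 10.1 kHz.
10.1 kHz ≤ fs/2 = 11.65 kHz, appears at 10.1 kHz.
59.7 kHz mod fs = 13.1 kHz.
13.1 kHz > fs/2 = 11.65 kHz, folds to fs − 13.1 kHz = 10.2 kHz.
54.8 kHz mod fs = 8.2 kHz.
8.2 kHz ≤ fs/2 = 11.65 kHz, appears at 8.2 kHz.
38.4 kHz mod fs = 15.1 kHz.
15.1 kHz > fs/2 = 11.65 kHz, folds to fs − 15.1 kHz = 8.2 kHz.
38.4 kHz and 54.8 kHz both map to 8.2 kHz.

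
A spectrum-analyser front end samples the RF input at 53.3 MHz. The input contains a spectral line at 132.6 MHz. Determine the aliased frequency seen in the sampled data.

132.6 MHz mod fs = 26 MHz.
26 MHz ≤ fs/2 = 26.65 MHz, appears at 26 MHz.

26 MHz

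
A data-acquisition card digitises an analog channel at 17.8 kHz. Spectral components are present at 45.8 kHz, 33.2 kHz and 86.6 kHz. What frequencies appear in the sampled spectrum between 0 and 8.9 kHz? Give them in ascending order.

2.4 kHz, 7.6 kHz

fs/2 = 8.9 kHz.
45.8 kHz mod fs = 10.2 kHz.
10.2 kHz > fs/2 = 8.9 kHz, folds to fs − 10.2 kHz = 7.6 kHz.
33.2 kHz mod fs = 15.4 kHz.
15.4 kHz > fs/2 = 8.9 kHz, folds to fs − 15.4 kHz = 2.4 kHz.
86.6 kHz mod fs = 15.4 kHz.
15.4 kHz > fs/2 = 8.9 kHz, folds to fs − 15.4 kHz = 2.4 kHz.
Distinct values: {2.4 kHz, 7.6 kHz}.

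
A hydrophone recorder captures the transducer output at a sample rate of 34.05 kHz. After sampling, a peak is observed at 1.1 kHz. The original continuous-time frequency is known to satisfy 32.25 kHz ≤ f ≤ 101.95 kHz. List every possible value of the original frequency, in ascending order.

Frequencies that alias to 1.1 kHz are k·fs ± 1.1 kHz for integer k ≥ 0.
k=0: 1.1 kHz.
k=1: 32.95 kHz, 35.15 kHz.
k=2: 67 kHz, 69.2 kHz.
k=3: 101.05 kHz, 103.25 kHz.
k=4: 135.1 kHz, 137.3 kHz.
Within [32.25 kHz, 101.95 kHz]: 32.95 kHz, 35.15 kHz, 67 kHz, 69.2 kHz, 101.05 kHz.

32.95 kHz, 35.15 kHz, 67 kHz, 69.2 kHz, 101.05 kHz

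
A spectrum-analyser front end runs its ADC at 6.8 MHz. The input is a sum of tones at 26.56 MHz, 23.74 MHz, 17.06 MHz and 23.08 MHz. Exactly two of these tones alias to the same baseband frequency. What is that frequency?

3.34 MHz

fs/2 = 3.4 MHz.
26.56 MHz mod fs = 6.16 MHz.
6.16 MHz > fs/2 = 3.4 MHz, folds to fs − 6.16 MHz = 0.64 MHz.
23.74 MHz mod fs = 3.34 MHz.
3.34 MHz ≤ fs/2 = 3.4 MHz, appears at 3.34 MHz.
17.06 MHz mod fs = 3.46 MHz.
3.46 MHz > fs/2 = 3.4 MHz, folds to fs − 3.46 MHz = 3.34 MHz.
23.08 MHz mod fs = 2.68 MHz.
2.68 MHz ≤ fs/2 = 3.4 MHz, appears at 2.68 MHz.
17.06 MHz and 23.74 MHz both map to 3.34 MHz.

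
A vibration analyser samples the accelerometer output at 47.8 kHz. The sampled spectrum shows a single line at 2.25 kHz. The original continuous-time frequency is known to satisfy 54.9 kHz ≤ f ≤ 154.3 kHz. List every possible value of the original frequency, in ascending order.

93.35 kHz, 97.85 kHz, 141.15 kHz, 145.65 kHz

Frequencies that alias to 2.25 kHz are k·fs ± 2.25 kHz for integer k ≥ 0.
k=0: 2.25 kHz.
k=1: 45.55 kHz, 50.05 kHz.
k=2: 93.35 kHz, 97.85 kHz.
k=3: 141.15 kHz, 145.65 kHz.
k=4: 188.95 kHz, 193.45 kHz.
Within [54.9 kHz, 154.3 kHz]: 93.35 kHz, 97.85 kHz, 141.15 kHz, 145.65 kHz.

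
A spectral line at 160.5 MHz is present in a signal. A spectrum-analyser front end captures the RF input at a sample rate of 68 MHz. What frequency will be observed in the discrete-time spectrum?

160.5 MHz mod fs = 24.5 MHz.
24.5 MHz ≤ fs/2 = 34 MHz, appears at 24.5 MHz.

24.5 MHz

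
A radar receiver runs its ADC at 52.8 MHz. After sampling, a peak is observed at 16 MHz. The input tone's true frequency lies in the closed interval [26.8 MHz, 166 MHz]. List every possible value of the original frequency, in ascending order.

36.8 MHz, 68.8 MHz, 89.6 MHz, 121.6 MHz, 142.4 MHz

Frequencies that alias to 16 MHz are k·fs ± 16 MHz for integer k ≥ 0.
k=0: 16 MHz.
k=1: 36.8 MHz, 68.8 MHz.
k=2: 89.6 MHz, 121.6 MHz.
k=3: 142.4 MHz, 174.4 MHz.
k=4: 195.2 MHz, 227.2 MHz.
Within [26.8 MHz, 166 MHz]: 36.8 MHz, 68.8 MHz, 89.6 MHz, 121.6 MHz, 142.4 MHz.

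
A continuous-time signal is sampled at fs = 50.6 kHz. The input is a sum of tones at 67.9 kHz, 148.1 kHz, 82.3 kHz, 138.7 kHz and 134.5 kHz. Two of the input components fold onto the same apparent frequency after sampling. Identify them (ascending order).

67.9 kHz, 134.5 kHz

fs/2 = 25.3 kHz.
67.9 kHz mod fs = 17.3 kHz.
17.3 kHz ≤ fs/2 = 25.3 kHz, appears at 17.3 kHz.
148.1 kHz mod fs = 46.9 kHz.
46.9 kHz > fs/2 = 25.3 kHz, folds to fs − 46.9 kHz = 3.7 kHz.
82.3 kHz mod fs = 31.7 kHz.
31.7 kHz > fs/2 = 25.3 kHz, folds to fs − 31.7 kHz = 18.9 kHz.
138.7 kHz mod fs = 37.5 kHz.
37.5 kHz > fs/2 = 25.3 kHz, folds to fs − 37.5 kHz = 13.1 kHz.
134.5 kHz mod fs = 33.3 kHz.
33.3 kHz > fs/2 = 25.3 kHz, folds to fs − 33.3 kHz = 17.3 kHz.
67.9 kHz and 134.5 kHz both map to 17.3 kHz.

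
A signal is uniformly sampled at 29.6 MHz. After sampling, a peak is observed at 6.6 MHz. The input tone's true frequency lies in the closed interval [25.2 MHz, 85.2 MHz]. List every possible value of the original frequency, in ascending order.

36.2 MHz, 52.6 MHz, 65.8 MHz, 82.2 MHz

Frequencies that alias to 6.6 MHz are k·fs ± 6.6 MHz for integer k ≥ 0.
k=0: 6.6 MHz.
k=1: 23 MHz, 36.2 MHz.
k=2: 52.6 MHz, 65.8 MHz.
k=3: 82.2 MHz, 95.4 MHz.
k=4: 111.8 MHz, 125 MHz.
Within [25.2 MHz, 85.2 MHz]: 36.2 MHz, 52.6 MHz, 65.8 MHz, 82.2 MHz.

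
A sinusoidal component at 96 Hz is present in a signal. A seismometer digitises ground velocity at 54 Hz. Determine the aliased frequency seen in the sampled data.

96 Hz mod fs = 42 Hz.
42 Hz > fs/2 = 27 Hz, folds to fs − 42 Hz = 12 Hz.

12 Hz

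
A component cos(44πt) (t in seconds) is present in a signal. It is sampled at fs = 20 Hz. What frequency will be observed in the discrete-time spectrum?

2 Hz

ω = 44π rad/s → f = ω/(2π) = 22 Hz.
22 Hz mod fs = 2 Hz.
2 Hz ≤ fs/2 = 10 Hz, appears at 2 Hz.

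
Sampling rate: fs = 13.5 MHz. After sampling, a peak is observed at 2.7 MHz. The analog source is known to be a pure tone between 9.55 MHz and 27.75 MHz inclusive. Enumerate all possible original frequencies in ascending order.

Frequencies that alias to 2.7 MHz are k·fs ± 2.7 MHz for integer k ≥ 0.
k=0: 2.7 MHz.
k=1: 10.8 MHz, 16.2 MHz.
k=2: 24.3 MHz, 29.7 MHz.
k=3: 37.8 MHz, 43.2 MHz.
Within [9.55 MHz, 27.75 MHz]: 10.8 MHz, 16.2 MHz, 24.3 MHz.

10.8 MHz, 16.2 MHz, 24.3 MHz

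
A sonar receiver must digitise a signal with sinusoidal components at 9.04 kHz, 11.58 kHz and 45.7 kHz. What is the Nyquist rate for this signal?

Highest-frequency component: 45.7 kHz.
Nyquist rate = 2 × 45.7 kHz = 91.4 kHz.

91.4 kHz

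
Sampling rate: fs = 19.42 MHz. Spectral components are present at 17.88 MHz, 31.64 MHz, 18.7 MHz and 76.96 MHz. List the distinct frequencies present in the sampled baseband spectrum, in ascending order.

fs/2 = 9.71 MHz.
17.88 MHz > fs/2 = 9.71 MHz, folds to fs − 17.88 MHz = 1.54 MHz.
31.64 MHz mod fs = 12.22 MHz.
12.22 MHz > fs/2 = 9.71 MHz, folds to fs − 12.22 MHz = 7.2 MHz.
18.7 MHz > fs/2 = 9.71 MHz, folds to fs − 18.7 MHz = 0.72 MHz.
76.96 MHz mod fs = 18.7 MHz.
18.7 MHz > fs/2 = 9.71 MHz, folds to fs − 18.7 MHz = 0.72 MHz.
Distinct values: {0.72 MHz, 1.54 MHz, 7.2 MHz}.

0.72 MHz, 1.54 MHz, 7.2 MHz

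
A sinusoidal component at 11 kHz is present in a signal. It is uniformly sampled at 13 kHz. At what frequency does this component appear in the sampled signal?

11 kHz > fs/2 = 6.5 kHz, folds to fs − 11 kHz = 2 kHz.

2 kHz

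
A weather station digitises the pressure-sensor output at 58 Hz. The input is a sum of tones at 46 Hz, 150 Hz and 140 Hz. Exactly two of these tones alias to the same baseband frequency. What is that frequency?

24 Hz

fs/2 = 29 Hz.
46 Hz > fs/2 = 29 Hz, folds to fs − 46 Hz = 12 Hz.
150 Hz mod fs = 34 Hz.
34 Hz > fs/2 = 29 Hz, folds to fs − 34 Hz = 24 Hz.
140 Hz mod fs = 24 Hz.
24 Hz ≤ fs/2 = 29 Hz, appears at 24 Hz.
140 Hz and 150 Hz both map to 24 Hz.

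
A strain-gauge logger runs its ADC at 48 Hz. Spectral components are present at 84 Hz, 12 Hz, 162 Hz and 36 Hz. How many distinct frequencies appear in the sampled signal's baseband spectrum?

2

fs/2 = 24 Hz.
84 Hz mod fs = 36 Hz.
36 Hz > fs/2 = 24 Hz, folds to fs − 36 Hz = 12 Hz.
12 Hz ≤ fs/2 = 24 Hz, passes unchanged.
162 Hz mod fs = 18 Hz.
18 Hz ≤ fs/2 = 24 Hz, appears at 18 Hz.
36 Hz > fs/2 = 24 Hz, folds to fs − 36 Hz = 12 Hz.
Distinct values: {12 Hz, 18 Hz} → 2.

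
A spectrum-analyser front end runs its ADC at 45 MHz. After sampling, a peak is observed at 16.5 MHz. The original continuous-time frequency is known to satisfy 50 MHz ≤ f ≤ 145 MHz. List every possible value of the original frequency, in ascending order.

Frequencies that alias to 16.5 MHz are k·fs ± 16.5 MHz for integer k ≥ 0.
k=0: 16.5 MHz.
k=1: 28.5 MHz, 61.5 MHz.
k=2: 73.5 MHz, 106.5 MHz.
k=3: 118.5 MHz, 151.5 MHz.
k=4: 163.5 MHz, 196.5 MHz.
Within [50 MHz, 145 MHz]: 61.5 MHz, 73.5 MHz, 106.5 MHz, 118.5 MHz.

61.5 MHz, 73.5 MHz, 106.5 MHz, 118.5 MHz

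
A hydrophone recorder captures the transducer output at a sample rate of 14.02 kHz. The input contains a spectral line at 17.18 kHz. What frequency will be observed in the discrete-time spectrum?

3.16 kHz

17.18 kHz mod fs = 3.16 kHz.
3.16 kHz ≤ fs/2 = 7.01 kHz, appears at 3.16 kHz.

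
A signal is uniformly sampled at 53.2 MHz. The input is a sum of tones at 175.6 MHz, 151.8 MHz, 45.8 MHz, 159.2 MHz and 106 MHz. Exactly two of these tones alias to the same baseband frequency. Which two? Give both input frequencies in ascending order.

fs/2 = 26.6 MHz.
175.6 MHz mod fs = 16 MHz.
16 MHz ≤ fs/2 = 26.6 MHz, appears at 16 MHz.
151.8 MHz mod fs = 45.4 MHz.
45.4 MHz > fs/2 = 26.6 MHz, folds to fs − 45.4 MHz = 7.8 MHz.
45.8 MHz > fs/2 = 26.6 MHz, folds to fs − 45.8 MHz = 7.4 MHz.
159.2 MHz mod fs = 52.8 MHz.
52.8 MHz > fs/2 = 26.6 MHz, folds to fs − 52.8 MHz = 0.4 MHz.
106 MHz mod fs = 52.8 MHz.
52.8 MHz > fs/2 = 26.6 MHz, folds to fs − 52.8 MHz = 0.4 MHz.
106 MHz and 159.2 MHz both map to 0.4 MHz.

106 MHz, 159.2 MHz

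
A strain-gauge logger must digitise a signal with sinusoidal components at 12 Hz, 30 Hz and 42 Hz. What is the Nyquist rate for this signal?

Highest-frequency component: 42 Hz.
Nyquist rate = 2 × 42 Hz = 84 Hz.

84 Hz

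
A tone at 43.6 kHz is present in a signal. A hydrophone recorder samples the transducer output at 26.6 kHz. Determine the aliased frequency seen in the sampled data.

9.6 kHz

43.6 kHz mod fs = 17 kHz.
17 kHz > fs/2 = 13.3 kHz, folds to fs − 17 kHz = 9.6 kHz.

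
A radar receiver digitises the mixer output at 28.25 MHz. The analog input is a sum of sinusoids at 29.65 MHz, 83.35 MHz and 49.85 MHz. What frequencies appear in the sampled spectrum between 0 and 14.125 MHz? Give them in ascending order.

1.4 MHz, 6.65 MHz

fs/2 = 14.125 MHz.
29.65 MHz mod fs = 1.4 MHz.
1.4 MHz ≤ fs/2 = 14.125 MHz, appears at 1.4 MHz.
83.35 MHz mod fs = 26.85 MHz.
26.85 MHz > fs/2 = 14.125 MHz, folds to fs − 26.85 MHz = 1.4 MHz.
49.85 MHz mod fs = 21.6 MHz.
21.6 MHz > fs/2 = 14.125 MHz, folds to fs − 21.6 MHz = 6.65 MHz.
Distinct values: {1.4 MHz, 6.65 MHz}.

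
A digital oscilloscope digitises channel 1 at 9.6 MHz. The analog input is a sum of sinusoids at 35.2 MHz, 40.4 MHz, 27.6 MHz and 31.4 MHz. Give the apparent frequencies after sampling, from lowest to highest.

1.2 MHz, 2 MHz, 2.6 MHz, 3.2 MHz

fs/2 = 4.8 MHz.
35.2 MHz mod fs = 6.4 MHz.
6.4 MHz > fs/2 = 4.8 MHz, folds to fs − 6.4 MHz = 3.2 MHz.
40.4 MHz mod fs = 2 MHz.
2 MHz ≤ fs/2 = 4.8 MHz, appears at 2 MHz.
27.6 MHz mod fs = 8.4 MHz.
8.4 MHz > fs/2 = 4.8 MHz, folds to fs − 8.4 MHz = 1.2 MHz.
31.4 MHz mod fs = 2.6 MHz.
2.6 MHz ≤ fs/2 = 4.8 MHz, appears at 2.6 MHz.
Distinct values: {1.2 MHz, 2 MHz, 2.6 MHz, 3.2 MHz}.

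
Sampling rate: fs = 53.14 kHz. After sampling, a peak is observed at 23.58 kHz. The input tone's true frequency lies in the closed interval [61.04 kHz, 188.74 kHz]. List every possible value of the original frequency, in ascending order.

76.72 kHz, 82.7 kHz, 129.86 kHz, 135.84 kHz, 183 kHz

Frequencies that alias to 23.58 kHz are k·fs ± 23.58 kHz for integer k ≥ 0.
k=0: 23.58 kHz.
k=1: 29.56 kHz, 76.72 kHz.
k=2: 82.7 kHz, 129.86 kHz.
k=3: 135.84 kHz, 183 kHz.
k=4: 188.98 kHz, 236.14 kHz.
Within [61.04 kHz, 188.74 kHz]: 76.72 kHz, 82.7 kHz, 129.86 kHz, 135.84 kHz, 183 kHz.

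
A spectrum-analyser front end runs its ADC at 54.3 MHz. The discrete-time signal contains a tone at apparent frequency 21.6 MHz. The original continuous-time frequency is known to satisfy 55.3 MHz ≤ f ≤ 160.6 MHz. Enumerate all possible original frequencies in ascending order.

Frequencies that alias to 21.6 MHz are k·fs ± 21.6 MHz for integer k ≥ 0.
k=0: 21.6 MHz.
k=1: 32.7 MHz, 75.9 MHz.
k=2: 87 MHz, 130.2 MHz.
k=3: 141.3 MHz, 184.5 MHz.
k=4: 195.6 MHz, 238.8 MHz.
Within [55.3 MHz, 160.6 MHz]: 75.9 MHz, 87 MHz, 130.2 MHz, 141.3 MHz.

75.9 MHz, 87 MHz, 130.2 MHz, 141.3 MHz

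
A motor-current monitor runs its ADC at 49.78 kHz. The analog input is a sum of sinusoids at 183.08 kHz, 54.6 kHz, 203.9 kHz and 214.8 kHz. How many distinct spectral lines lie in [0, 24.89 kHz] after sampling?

fs/2 = 24.89 kHz.
183.08 kHz mod fs = 33.74 kHz.
33.74 kHz > fs/2 = 24.89 kHz, folds to fs − 33.74 kHz = 16.04 kHz.
54.6 kHz mod fs = 4.82 kHz.
4.82 kHz ≤ fs/2 = 24.89 kHz, appears at 4.82 kHz.
203.9 kHz mod fs = 4.78 kHz.
4.78 kHz ≤ fs/2 = 24.89 kHz, appears at 4.78 kHz.
214.8 kHz mod fs = 15.68 kHz.
15.68 kHz ≤ fs/2 = 24.89 kHz, appears at 15.68 kHz.
Distinct values: {4.78 kHz, 4.82 kHz, 15.68 kHz, 16.04 kHz} → 4.

4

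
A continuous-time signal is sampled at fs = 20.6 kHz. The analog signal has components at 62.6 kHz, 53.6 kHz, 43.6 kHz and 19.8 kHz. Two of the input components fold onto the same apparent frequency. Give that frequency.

0.8 kHz

fs/2 = 10.3 kHz.
62.6 kHz mod fs = 0.8 kHz.
0.8 kHz ≤ fs/2 = 10.3 kHz, appears at 0.8 kHz.
53.6 kHz mod fs = 12.4 kHz.
12.4 kHz > fs/2 = 10.3 kHz, folds to fs − 12.4 kHz = 8.2 kHz.
43.6 kHz mod fs = 2.4 kHz.
2.4 kHz ≤ fs/2 = 10.3 kHz, appears at 2.4 kHz.
19.8 kHz > fs/2 = 10.3 kHz, folds to fs − 19.8 kHz = 0.8 kHz.
19.8 kHz and 62.6 kHz both map to 0.8 kHz.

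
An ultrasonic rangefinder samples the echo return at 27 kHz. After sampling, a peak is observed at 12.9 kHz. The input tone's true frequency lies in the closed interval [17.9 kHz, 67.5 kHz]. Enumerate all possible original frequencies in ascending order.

39.9 kHz, 41.1 kHz, 66.9 kHz

Frequencies that alias to 12.9 kHz are k·fs ± 12.9 kHz for integer k ≥ 0.
k=0: 12.9 kHz.
k=1: 14.1 kHz, 39.9 kHz.
k=2: 41.1 kHz, 66.9 kHz.
k=3: 68.1 kHz, 93.9 kHz.
Within [17.9 kHz, 67.5 kHz]: 39.9 kHz, 41.1 kHz, 66.9 kHz.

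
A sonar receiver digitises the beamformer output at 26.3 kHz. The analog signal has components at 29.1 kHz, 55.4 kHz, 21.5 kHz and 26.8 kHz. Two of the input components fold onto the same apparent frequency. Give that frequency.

2.8 kHz

fs/2 = 13.15 kHz.
29.1 kHz mod fs = 2.8 kHz.
2.8 kHz ≤ fs/2 = 13.15 kHz, appears at 2.8 kHz.
55.4 kHz mod fs = 2.8 kHz.
2.8 kHz ≤ fs/2 = 13.15 kHz, appears at 2.8 kHz.
21.5 kHz > fs/2 = 13.15 kHz, folds to fs − 21.5 kHz = 4.8 kHz.
26.8 kHz mod fs = 0.5 kHz.
0.5 kHz ≤ fs/2 = 13.15 kHz, appears at 0.5 kHz.
29.1 kHz and 55.4 kHz both map to 2.8 kHz.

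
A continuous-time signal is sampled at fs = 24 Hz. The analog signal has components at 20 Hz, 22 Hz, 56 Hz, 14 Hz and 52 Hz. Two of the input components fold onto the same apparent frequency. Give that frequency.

fs/2 = 12 Hz.
20 Hz > fs/2 = 12 Hz, folds to fs − 20 Hz = 4 Hz.
22 Hz > fs/2 = 12 Hz, folds to fs − 22 Hz = 2 Hz.
56 Hz mod fs = 8 Hz.
8 Hz ≤ fs/2 = 12 Hz, appears at 8 Hz.
14 Hz > fs/2 = 12 Hz, folds to fs − 14 Hz = 10 Hz.
52 Hz mod fs = 4 Hz.
4 Hz ≤ fs/2 = 12 Hz, appears at 4 Hz.
20 Hz and 52 Hz both map to 4 Hz.

4 Hz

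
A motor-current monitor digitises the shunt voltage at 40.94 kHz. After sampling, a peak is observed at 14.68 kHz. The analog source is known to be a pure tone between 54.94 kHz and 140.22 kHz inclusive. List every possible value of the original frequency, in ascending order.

Frequencies that alias to 14.68 kHz are k·fs ± 14.68 kHz for integer k ≥ 0.
k=0: 14.68 kHz.
k=1: 26.26 kHz, 55.62 kHz.
k=2: 67.2 kHz, 96.56 kHz.
k=3: 108.14 kHz, 137.5 kHz.
k=4: 149.08 kHz, 178.44 kHz.
Within [54.94 kHz, 140.22 kHz]: 55.62 kHz, 67.2 kHz, 96.56 kHz, 108.14 kHz, 137.5 kHz.

55.62 kHz, 67.2 kHz, 96.56 kHz, 108.14 kHz, 137.5 kHz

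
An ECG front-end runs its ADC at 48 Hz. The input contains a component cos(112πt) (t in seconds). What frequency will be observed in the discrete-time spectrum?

8 Hz

ω = 112π rad/s → f = ω/(2π) = 56 Hz.
56 Hz mod fs = 8 Hz.
8 Hz ≤ fs/2 = 24 Hz, appears at 8 Hz.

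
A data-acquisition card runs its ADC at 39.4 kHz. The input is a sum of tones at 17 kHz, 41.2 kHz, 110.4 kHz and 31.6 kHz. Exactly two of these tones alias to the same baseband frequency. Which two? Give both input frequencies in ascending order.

fs/2 = 19.7 kHz.
17 kHz ≤ fs/2 = 19.7 kHz, passes unchanged.
41.2 kHz mod fs = 1.8 kHz.
1.8 kHz ≤ fs/2 = 19.7 kHz, appears at 1.8 kHz.
110.4 kHz mod fs = 31.6 kHz.
31.6 kHz > fs/2 = 19.7 kHz, folds to fs − 31.6 kHz = 7.8 kHz.
31.6 kHz > fs/2 = 19.7 kHz, folds to fs − 31.6 kHz = 7.8 kHz.
31.6 kHz and 110.4 kHz both map to 7.8 kHz.

31.6 kHz, 110.4 kHz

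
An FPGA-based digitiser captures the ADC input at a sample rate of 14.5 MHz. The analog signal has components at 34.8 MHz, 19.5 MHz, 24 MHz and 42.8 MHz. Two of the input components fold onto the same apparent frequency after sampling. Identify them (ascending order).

19.5 MHz, 24 MHz

fs/2 = 7.25 MHz.
34.8 MHz mod fs = 5.8 MHz.
5.8 MHz ≤ fs/2 = 7.25 MHz, appears at 5.8 MHz.
19.5 MHz mod fs = 5 MHz.
5 MHz ≤ fs/2 = 7.25 MHz, appears at 5 MHz.
24 MHz mod fs = 9.5 MHz.
9.5 MHz > fs/2 = 7.25 MHz, folds to fs − 9.5 MHz = 5 MHz.
42.8 MHz mod fs = 13.8 MHz.
13.8 MHz > fs/2 = 7.25 MHz, folds to fs − 13.8 MHz = 0.7 MHz.
19.5 MHz and 24 MHz both map to 5 MHz.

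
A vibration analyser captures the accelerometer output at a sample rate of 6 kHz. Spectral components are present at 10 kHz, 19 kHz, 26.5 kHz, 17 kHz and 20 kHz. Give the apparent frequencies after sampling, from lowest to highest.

fs/2 = 3 kHz.
10 kHz mod fs = 4 kHz.
4 kHz > fs/2 = 3 kHz, folds to fs − 4 kHz = 2 kHz.
19 kHz mod fs = 1 kHz.
1 kHz ≤ fs/2 = 3 kHz, appears at 1 kHz.
26.5 kHz mod fs = 2.5 kHz.
2.5 kHz ≤ fs/2 = 3 kHz, appears at 2.5 kHz.
17 kHz mod fs = 5 kHz.
5 kHz > fs/2 = 3 kHz, folds to fs − 5 kHz = 1 kHz.
20 kHz mod fs = 2 kHz.
2 kHz ≤ fs/2 = 3 kHz, appears at 2 kHz.
Distinct values: {1 kHz, 2 kHz, 2.5 kHz}.

1 kHz, 2 kHz, 2.5 kHz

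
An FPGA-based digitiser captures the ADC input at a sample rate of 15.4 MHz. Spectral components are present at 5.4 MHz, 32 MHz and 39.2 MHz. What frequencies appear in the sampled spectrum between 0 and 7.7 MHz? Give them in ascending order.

fs/2 = 7.7 MHz.
5.4 MHz ≤ fs/2 = 7.7 MHz, passes unchanged.
32 MHz mod fs = 1.2 MHz.
1.2 MHz ≤ fs/2 = 7.7 MHz, appears at 1.2 MHz.
39.2 MHz mod fs = 8.4 MHz.
8.4 MHz > fs/2 = 7.7 MHz, folds to fs − 8.4 MHz = 7 MHz.
Distinct values: {1.2 MHz, 5.4 MHz, 7 MHz}.

1.2 MHz, 5.4 MHz, 7 MHz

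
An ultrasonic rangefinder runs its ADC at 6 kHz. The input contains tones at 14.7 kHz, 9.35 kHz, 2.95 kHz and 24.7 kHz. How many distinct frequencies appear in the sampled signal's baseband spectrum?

fs/2 = 3 kHz.
14.7 kHz mod fs = 2.7 kHz.
2.7 kHz ≤ fs/2 = 3 kHz, appears at 2.7 kHz.
9.35 kHz mod fs = 3.35 kHz.
3.35 kHz > fs/2 = 3 kHz, folds to fs − 3.35 kHz = 2.65 kHz.
2.95 kHz ≤ fs/2 = 3 kHz, passes unchanged.
24.7 kHz mod fs = 0.7 kHz.
0.7 kHz ≤ fs/2 = 3 kHz, appears at 0.7 kHz.
Distinct values: {0.7 kHz, 2.65 kHz, 2.7 kHz, 2.95 kHz} → 4.

4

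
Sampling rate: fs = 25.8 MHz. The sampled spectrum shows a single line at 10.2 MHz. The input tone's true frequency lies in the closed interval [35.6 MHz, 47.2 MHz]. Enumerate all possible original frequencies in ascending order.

36 MHz, 41.4 MHz

Frequencies that alias to 10.2 MHz are k·fs ± 10.2 MHz for integer k ≥ 0.
k=0: 10.2 MHz.
k=1: 15.6 MHz, 36 MHz.
k=2: 41.4 MHz, 61.8 MHz.
k=3: 67.2 MHz, 87.6 MHz.
Within [35.6 MHz, 47.2 MHz]: 36 MHz, 41.4 MHz.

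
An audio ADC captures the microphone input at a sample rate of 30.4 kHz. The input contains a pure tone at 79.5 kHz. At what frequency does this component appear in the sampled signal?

11.7 kHz

79.5 kHz mod fs = 18.7 kHz.
18.7 kHz > fs/2 = 15.2 kHz, folds to fs − 18.7 kHz = 11.7 kHz.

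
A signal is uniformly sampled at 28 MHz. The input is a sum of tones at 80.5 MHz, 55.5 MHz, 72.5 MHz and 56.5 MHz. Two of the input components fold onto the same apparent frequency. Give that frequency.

fs/2 = 14 MHz.
80.5 MHz mod fs = 24.5 MHz.
24.5 MHz > fs/2 = 14 MHz, folds to fs − 24.5 MHz = 3.5 MHz.
55.5 MHz mod fs = 27.5 MHz.
27.5 MHz > fs/2 = 14 MHz, folds to fs − 27.5 MHz = 0.5 MHz.
72.5 MHz mod fs = 16.5 MHz.
16.5 MHz > fs/2 = 14 MHz, folds to fs − 16.5 MHz = 11.5 MHz.
56.5 MHz mod fs = 0.5 MHz.
0.5 MHz ≤ fs/2 = 14 MHz, appears at 0.5 MHz.
55.5 MHz and 56.5 MHz both map to 0.5 MHz.

0.5 MHz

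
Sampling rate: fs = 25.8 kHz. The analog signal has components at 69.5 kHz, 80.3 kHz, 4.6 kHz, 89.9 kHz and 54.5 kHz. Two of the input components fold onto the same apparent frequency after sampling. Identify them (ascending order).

fs/2 = 12.9 kHz.
69.5 kHz mod fs = 17.9 kHz.
17.9 kHz > fs/2 = 12.9 kHz, folds to fs − 17.9 kHz = 7.9 kHz.
80.3 kHz mod fs = 2.9 kHz.
2.9 kHz ≤ fs/2 = 12.9 kHz, appears at 2.9 kHz.
4.6 kHz ≤ fs/2 = 12.9 kHz, passes unchanged.
89.9 kHz mod fs = 12.5 kHz.
12.5 kHz ≤ fs/2 = 12.9 kHz, appears at 12.5 kHz.
54.5 kHz mod fs = 2.9 kHz.
2.9 kHz ≤ fs/2 = 12.9 kHz, appears at 2.9 kHz.
54.5 kHz and 80.3 kHz both map to 2.9 kHz.

54.5 kHz, 80.3 kHz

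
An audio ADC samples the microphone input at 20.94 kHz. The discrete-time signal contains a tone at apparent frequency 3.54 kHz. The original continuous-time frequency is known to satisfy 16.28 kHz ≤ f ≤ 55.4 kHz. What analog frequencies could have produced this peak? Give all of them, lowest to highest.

17.4 kHz, 24.48 kHz, 38.34 kHz, 45.42 kHz

Frequencies that alias to 3.54 kHz are k·fs ± 3.54 kHz for integer k ≥ 0.
k=0: 3.54 kHz.
k=1: 17.4 kHz, 24.48 kHz.
k=2: 38.34 kHz, 45.42 kHz.
k=3: 59.28 kHz, 66.36 kHz.
Within [16.28 kHz, 55.4 kHz]: 17.4 kHz, 24.48 kHz, 38.34 kHz, 45.42 kHz.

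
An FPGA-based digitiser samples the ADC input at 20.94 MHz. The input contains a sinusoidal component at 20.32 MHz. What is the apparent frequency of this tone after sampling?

0.62 MHz

20.32 MHz > fs/2 = 10.47 MHz, folds to fs − 20.32 MHz = 0.62 MHz.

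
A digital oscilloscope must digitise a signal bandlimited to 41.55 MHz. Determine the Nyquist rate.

83.1 MHz

Nyquist rate = 2 × 41.55 MHz = 83.1 MHz.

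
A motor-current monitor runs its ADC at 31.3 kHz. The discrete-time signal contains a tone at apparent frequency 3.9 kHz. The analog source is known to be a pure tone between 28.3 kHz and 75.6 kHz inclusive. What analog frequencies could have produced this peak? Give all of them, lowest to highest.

Frequencies that alias to 3.9 kHz are k·fs ± 3.9 kHz for integer k ≥ 0.
k=0: 3.9 kHz.
k=1: 27.4 kHz, 35.2 kHz.
k=2: 58.7 kHz, 66.5 kHz.
k=3: 90 kHz, 97.8 kHz.
Within [28.3 kHz, 75.6 kHz]: 35.2 kHz, 58.7 kHz, 66.5 kHz.

35.2 kHz, 58.7 kHz, 66.5 kHz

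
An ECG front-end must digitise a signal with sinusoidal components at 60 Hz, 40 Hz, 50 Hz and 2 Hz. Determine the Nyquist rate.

120 Hz

Highest-frequency component: 60 Hz.
Nyquist rate = 2 × 60 Hz = 120 Hz.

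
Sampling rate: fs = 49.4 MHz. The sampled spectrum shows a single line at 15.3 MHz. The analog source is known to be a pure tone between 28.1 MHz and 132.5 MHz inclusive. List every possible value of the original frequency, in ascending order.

34.1 MHz, 64.7 MHz, 83.5 MHz, 114.1 MHz

Frequencies that alias to 15.3 MHz are k·fs ± 15.3 MHz for integer k ≥ 0.
k=0: 15.3 MHz.
k=1: 34.1 MHz, 64.7 MHz.
k=2: 83.5 MHz, 114.1 MHz.
k=3: 132.9 MHz, 163.5 MHz.
Within [28.1 MHz, 132.5 MHz]: 34.1 MHz, 64.7 MHz, 83.5 MHz, 114.1 MHz.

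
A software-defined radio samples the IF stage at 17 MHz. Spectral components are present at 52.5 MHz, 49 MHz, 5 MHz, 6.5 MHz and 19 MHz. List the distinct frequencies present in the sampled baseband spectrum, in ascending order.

fs/2 = 8.5 MHz.
52.5 MHz mod fs = 1.5 MHz.
1.5 MHz ≤ fs/2 = 8.5 MHz, appears at 1.5 MHz.
49 MHz mod fs = 15 MHz.
15 MHz > fs/2 = 8.5 MHz, folds to fs − 15 MHz = 2 MHz.
5 MHz ≤ fs/2 = 8.5 MHz, passes unchanged.
6.5 MHz ≤ fs/2 = 8.5 MHz, passes unchanged.
19 MHz mod fs = 2 MHz.
2 MHz ≤ fs/2 = 8.5 MHz, appears at 2 MHz.
Distinct values: {1.5 MHz, 2 MHz, 5 MHz, 6.5 MHz}.

1.5 MHz, 2 MHz, 5 MHz, 6.5 MHz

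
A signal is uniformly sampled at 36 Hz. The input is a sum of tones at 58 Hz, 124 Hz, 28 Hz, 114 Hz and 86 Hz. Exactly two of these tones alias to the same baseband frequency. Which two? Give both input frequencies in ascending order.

fs/2 = 18 Hz.
58 Hz mod fs = 22 Hz.
22 Hz > fs/2 = 18 Hz, folds to fs − 22 Hz = 14 Hz.
124 Hz mod fs = 16 Hz.
16 Hz ≤ fs/2 = 18 Hz, appears at 16 Hz.
28 Hz > fs/2 = 18 Hz, folds to fs − 28 Hz = 8 Hz.
114 Hz mod fs = 6 Hz.
6 Hz ≤ fs/2 = 18 Hz, appears at 6 Hz.
86 Hz mod fs = 14 Hz.
14 Hz ≤ fs/2 = 18 Hz, appears at 14 Hz.
58 Hz and 86 Hz both map to 14 Hz.

58 Hz, 86 Hz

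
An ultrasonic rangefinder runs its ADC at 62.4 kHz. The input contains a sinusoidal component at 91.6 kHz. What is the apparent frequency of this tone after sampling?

29.2 kHz

91.6 kHz mod fs = 29.2 kHz.
29.2 kHz ≤ fs/2 = 31.2 kHz, appears at 29.2 kHz.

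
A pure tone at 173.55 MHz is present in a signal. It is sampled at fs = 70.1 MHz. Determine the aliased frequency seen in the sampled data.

173.55 MHz mod fs = 33.35 MHz.
33.35 MHz ≤ fs/2 = 35.05 MHz, appears at 33.35 MHz.

33.35 MHz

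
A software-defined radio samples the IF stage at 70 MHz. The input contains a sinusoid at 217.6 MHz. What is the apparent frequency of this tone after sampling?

217.6 MHz mod fs = 7.6 MHz.
7.6 MHz ≤ fs/2 = 35 MHz, appears at 7.6 MHz.

7.6 MHz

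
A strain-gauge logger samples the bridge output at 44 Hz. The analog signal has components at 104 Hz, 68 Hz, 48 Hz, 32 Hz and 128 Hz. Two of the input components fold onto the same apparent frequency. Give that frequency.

4 Hz

fs/2 = 22 Hz.
104 Hz mod fs = 16 Hz.
16 Hz ≤ fs/2 = 22 Hz, appears at 16 Hz.
68 Hz mod fs = 24 Hz.
24 Hz > fs/2 = 22 Hz, folds to fs − 24 Hz = 20 Hz.
48 Hz mod fs = 4 Hz.
4 Hz ≤ fs/2 = 22 Hz, appears at 4 Hz.
32 Hz > fs/2 = 22 Hz, folds to fs − 32 Hz = 12 Hz.
128 Hz mod fs = 40 Hz.
40 Hz > fs/2 = 22 Hz, folds to fs − 40 Hz = 4 Hz.
48 Hz and 128 Hz both map to 4 Hz.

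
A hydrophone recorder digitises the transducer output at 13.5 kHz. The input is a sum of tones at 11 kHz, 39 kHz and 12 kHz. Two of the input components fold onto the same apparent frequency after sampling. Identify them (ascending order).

12 kHz, 39 kHz

fs/2 = 6.75 kHz.
11 kHz > fs/2 = 6.75 kHz, folds to fs − 11 kHz = 2.5 kHz.
39 kHz mod fs = 12 kHz.
12 kHz > fs/2 = 6.75 kHz, folds to fs − 12 kHz = 1.5 kHz.
12 kHz > fs/2 = 6.75 kHz, folds to fs − 12 kHz = 1.5 kHz.
12 kHz and 39 kHz both map to 1.5 kHz.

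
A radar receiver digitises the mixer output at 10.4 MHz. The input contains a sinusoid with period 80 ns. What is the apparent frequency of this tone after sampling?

2.1 MHz

T = 80 ns → f = 1/T = 12.5 MHz.
12.5 MHz mod fs = 2.1 MHz.
2.1 MHz ≤ fs/2 = 5.2 MHz, appears at 2.1 MHz.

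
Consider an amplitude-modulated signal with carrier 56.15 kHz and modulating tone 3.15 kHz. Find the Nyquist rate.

AM sidebands sit at fc ± fm = 53 kHz and 59.3 kHz.
Highest-frequency component: 59.3 kHz.
Nyquist rate = 2 × 59.3 kHz = 118.6 kHz.

118.6 kHz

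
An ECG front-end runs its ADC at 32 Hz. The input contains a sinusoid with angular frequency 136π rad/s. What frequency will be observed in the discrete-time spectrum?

ω = 136π rad/s → f = ω/(2π) = 68 Hz.
68 Hz mod fs = 4 Hz.
4 Hz ≤ fs/2 = 16 Hz, appears at 4 Hz.

4 Hz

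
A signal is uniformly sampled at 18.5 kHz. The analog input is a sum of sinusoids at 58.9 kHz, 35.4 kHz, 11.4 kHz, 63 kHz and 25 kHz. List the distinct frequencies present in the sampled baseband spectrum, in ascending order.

fs/2 = 9.25 kHz.
58.9 kHz mod fs = 3.4 kHz.
3.4 kHz ≤ fs/2 = 9.25 kHz, appears at 3.4 kHz.
35.4 kHz mod fs = 16.9 kHz.
16.9 kHz > fs/2 = 9.25 kHz, folds to fs − 16.9 kHz = 1.6 kHz.
11.4 kHz > fs/2 = 9.25 kHz, folds to fs − 11.4 kHz = 7.1 kHz.
63 kHz mod fs = 7.5 kHz.
7.5 kHz ≤ fs/2 = 9.25 kHz, appears at 7.5 kHz.
25 kHz mod fs = 6.5 kHz.
6.5 kHz ≤ fs/2 = 9.25 kHz, appears at 6.5 kHz.
Distinct values: {1.6 kHz, 3.4 kHz, 6.5 kHz, 7.1 kHz, 7.5 kHz}.

1.6 kHz, 3.4 kHz, 6.5 kHz, 7.1 kHz, 7.5 kHz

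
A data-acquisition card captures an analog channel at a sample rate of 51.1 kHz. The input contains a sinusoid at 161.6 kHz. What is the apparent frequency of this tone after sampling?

161.6 kHz mod fs = 8.3 kHz.
8.3 kHz ≤ fs/2 = 25.55 kHz, appears at 8.3 kHz.

8.3 kHz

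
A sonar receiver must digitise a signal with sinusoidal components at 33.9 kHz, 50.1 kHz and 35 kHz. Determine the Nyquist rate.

100.2 kHz

Highest-frequency component: 50.1 kHz.
Nyquist rate = 2 × 50.1 kHz = 100.2 kHz.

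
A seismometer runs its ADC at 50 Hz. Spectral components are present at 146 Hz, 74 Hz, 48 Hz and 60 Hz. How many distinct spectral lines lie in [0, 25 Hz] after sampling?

4

fs/2 = 25 Hz.
146 Hz mod fs = 46 Hz.
46 Hz > fs/2 = 25 Hz, folds to fs − 46 Hz = 4 Hz.
74 Hz mod fs = 24 Hz.
24 Hz ≤ fs/2 = 25 Hz, appears at 24 Hz.
48 Hz > fs/2 = 25 Hz, folds to fs − 48 Hz = 2 Hz.
60 Hz mod fs = 10 Hz.
10 Hz ≤ fs/2 = 25 Hz, appears at 10 Hz.
Distinct values: {2 Hz, 4 Hz, 10 Hz, 24 Hz} → 4.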